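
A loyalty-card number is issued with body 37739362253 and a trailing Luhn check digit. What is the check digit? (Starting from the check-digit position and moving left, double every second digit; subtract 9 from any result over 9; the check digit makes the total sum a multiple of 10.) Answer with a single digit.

Partial digits right→left: 3 5 2 2 6 3 9 3 7 7 3
Double every second digit counting from the check-digit position (so the 1st, 3rd, 5th, ... of the partial from the right).
  doubled (with −9 where >9): 6 4 3 9 5 6 → sum 33
  kept as-is: 5 2 3 3 7 → sum 20
Total = 33 + 20 = 53.
Check digit = (10 − (53 mod 10)) mod 10 = 7.

7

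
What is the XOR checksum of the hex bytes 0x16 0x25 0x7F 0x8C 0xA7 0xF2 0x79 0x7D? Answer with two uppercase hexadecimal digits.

91

XOR the bytes together:
  start with 0x16
  0x16 ⊕ 0x25 = 0x33
  0x33 ⊕ 0x7F = 0x4C
  0x4C ⊕ 0x8C = 0xC0
  0xC0 ⊕ 0xA7 = 0x67
  0x67 ⊕ 0xF2 = 0x95
  0x95 ⊕ 0x79 = 0xEC
  0xEC ⊕ 0x7D = 0x91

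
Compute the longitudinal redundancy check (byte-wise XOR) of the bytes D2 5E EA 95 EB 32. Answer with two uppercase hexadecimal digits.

XOR the bytes together:
  start with 0xD2
  0xD2 ⊕ 0x5E = 0x8C
  0x8C ⊕ 0xEA = 0x66
  0x66 ⊕ 0x95 = 0xF3
  0xF3 ⊕ 0xEB = 0x18
  0x18 ⊕ 0x32 = 0x2A

2A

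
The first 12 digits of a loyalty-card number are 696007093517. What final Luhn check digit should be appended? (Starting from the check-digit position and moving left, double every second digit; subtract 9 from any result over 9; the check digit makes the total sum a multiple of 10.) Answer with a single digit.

Partial digits right→left: 7 1 5 3 9 0 7 0 0 6 9 6
Double every second digit counting from the check-digit position (so the 1st, 3rd, 5th, ... of the partial from the right).
  doubled (with −9 where >9): 5 1 9 5 0 9 → sum 29
  kept as-is: 1 3 0 0 6 6 → sum 16
Total = 29 + 16 = 45.
Check digit = (10 − (45 mod 10)) mod 10 = 5.

5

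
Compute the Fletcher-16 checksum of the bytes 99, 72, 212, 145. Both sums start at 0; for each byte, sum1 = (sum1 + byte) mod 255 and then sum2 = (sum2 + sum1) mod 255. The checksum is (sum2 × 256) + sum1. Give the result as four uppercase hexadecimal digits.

A112

Running sums (mod 255):
  after byte 0 (99): sum1=99, sum2=99
  after byte 1 (72): sum1=171, sum2=15
  after byte 2 (212): sum1=128, sum2=143
  after byte 3 (145): sum1=18, sum2=161
Checksum = sum2·256 + sum1 = 161·256 + 18 = 41234 = 0xA112.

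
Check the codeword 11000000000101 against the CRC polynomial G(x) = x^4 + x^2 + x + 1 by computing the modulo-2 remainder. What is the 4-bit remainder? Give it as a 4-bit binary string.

0000

Modulo-2 division of 11000000000101 by 10111:
  pos 0: 11000 XOR 10111 = 01111
  pos 1: 11110 XOR 10111 = 01001
  pos 2: 10010 XOR 10111 = 00101
  pos 4: 10100 XOR 10111 = 00011
  pos 7: 11001 XOR 10111 = 01110
  pos 8: 11100 XOR 10111 = 01011
  pos 9: 10111 XOR 10111 = 00000
Remainder = 0000 (zero — the frame passes the CRC check).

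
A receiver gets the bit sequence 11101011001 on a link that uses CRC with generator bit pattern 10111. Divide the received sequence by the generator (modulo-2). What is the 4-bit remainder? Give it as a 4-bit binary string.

1011

Modulo-2 division of 11101011001 by 10111:
  pos 0: 11101 XOR 10111 = 01010
  pos 1: 10100 XOR 10111 = 00011
  pos 4: 11110 XOR 10111 = 01001
  pos 5: 10010 XOR 10111 = 00101
Remainder = 1011 (nonzero — an error is detected).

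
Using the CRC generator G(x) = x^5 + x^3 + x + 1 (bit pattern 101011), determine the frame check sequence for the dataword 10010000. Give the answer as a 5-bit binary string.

00110

Append 5 zeros: 1001000000000. Divide by 101011 (XOR where the leading bit is 1):
  pos 0: 100100 XOR 101011 = 001111
  pos 2: 111100 XOR 101011 = 010111
  pos 3: 101110 XOR 101011 = 000101
  pos 6: 101000 XOR 101011 = 000011
Remainder (last 5 bits) = 00110. This is the CRC / FCS.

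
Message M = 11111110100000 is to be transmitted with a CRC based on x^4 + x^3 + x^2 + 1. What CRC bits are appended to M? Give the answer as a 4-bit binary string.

Append 4 zeros: 111111101000000000. Divide by 11101 (XOR where the leading bit is 1):
  pos 0: 11111 XOR 11101 = 00010
  pos 3: 10110 XOR 11101 = 01011
  pos 4: 10111 XOR 11101 = 01010
  pos 5: 10100 XOR 11101 = 01001
  pos 6: 10010 XOR 11101 = 01111
  pos 7: 11110 XOR 11101 = 00011
  pos 10: 11000 XOR 11101 = 00101
  pos 12: 10100 XOR 11101 = 01001
  pos 13: 10010 XOR 11101 = 01111
Remainder (last 4 bits) = 1111. This is the CRC / FCS.

1111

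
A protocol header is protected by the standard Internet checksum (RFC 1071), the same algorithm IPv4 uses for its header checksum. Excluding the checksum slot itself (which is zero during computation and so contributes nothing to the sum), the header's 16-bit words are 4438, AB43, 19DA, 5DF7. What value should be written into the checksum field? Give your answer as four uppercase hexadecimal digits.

One's-complement addition (fold any carry out of bit 15 back into bit 0):
  0x4438 + 0xAB43 = 0x0EF7B
  0xEF7B + 0x19DA = 0x10955 → wrap carry → 0x0956
  0x0956 + 0x5DF7 = 0x0674D
One's-complement sum = 0x674D.
Checksum = ~0x674D & 0xFFFF = 0x98B2.

98B2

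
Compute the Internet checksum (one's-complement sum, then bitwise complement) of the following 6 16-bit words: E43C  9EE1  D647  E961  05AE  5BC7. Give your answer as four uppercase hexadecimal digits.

5BC2

One's-complement addition (fold any carry out of bit 15 back into bit 0):
  0xE43C + 0x9EE1 = 0x1831D → wrap carry → 0x831E
  0x831E + 0xD647 = 0x15965 → wrap carry → 0x5966
  0x5966 + 0xE961 = 0x142C7 → wrap carry → 0x42C8
  0x42C8 + 0x05AE = 0x04876
  0x4876 + 0x5BC7 = 0x0A43D
One's-complement sum = 0xA43D.
Checksum = ~0xA43D & 0xFFFF = 0x5BC2.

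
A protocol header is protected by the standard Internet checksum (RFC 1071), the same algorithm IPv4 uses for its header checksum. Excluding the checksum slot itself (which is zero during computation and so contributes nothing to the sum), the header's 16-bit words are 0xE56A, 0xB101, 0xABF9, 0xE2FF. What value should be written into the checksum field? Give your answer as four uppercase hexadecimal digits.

DA99

One's-complement addition (fold any carry out of bit 15 back into bit 0):
  0xE56A + 0xB101 = 0x1966B → wrap carry → 0x966C
  0x966C + 0xABF9 = 0x14265 → wrap carry → 0x4266
  0x4266 + 0xE2FF = 0x12565 → wrap carry → 0x2566
One's-complement sum = 0x2566.
Checksum = ~0x2566 & 0xFFFF = 0xDA99.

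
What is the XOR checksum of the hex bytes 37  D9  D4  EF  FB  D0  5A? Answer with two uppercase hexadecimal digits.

A4

XOR the bytes together:
  start with 0x37
  0x37 ⊕ 0xD9 = 0xEE
  0xEE ⊕ 0xD4 = 0x3A
  0x3A ⊕ 0xEF = 0xD5
  0xD5 ⊕ 0xFB = 0x2E
  0x2E ⊕ 0xD0 = 0xFE
  0xFE ⊕ 0x5A = 0xA4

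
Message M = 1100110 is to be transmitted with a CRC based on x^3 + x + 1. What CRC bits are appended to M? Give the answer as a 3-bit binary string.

111

Append 3 zeros: 1100110000. Divide by 1011 (XOR where the leading bit is 1):
  pos 0: 1100 XOR 1011 = 0111
  pos 1: 1111 XOR 1011 = 0100
  pos 2: 1001 XOR 1011 = 0010
  pos 4: 1000 XOR 1011 = 0011
  pos 6: 1100 XOR 1011 = 0111
Remainder (last 3 bits) = 111. This is the CRC / FCS.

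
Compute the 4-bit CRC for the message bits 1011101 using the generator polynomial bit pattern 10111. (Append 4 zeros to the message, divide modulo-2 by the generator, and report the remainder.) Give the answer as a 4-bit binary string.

Append 4 zeros: 10111010000. Divide by 10111 (XOR where the leading bit is 1):
  pos 0: 10111 XOR 10111 = 00000
  pos 6: 10000 XOR 10111 = 00111
Remainder (last 4 bits) = 0111. This is the CRC / FCS.

0111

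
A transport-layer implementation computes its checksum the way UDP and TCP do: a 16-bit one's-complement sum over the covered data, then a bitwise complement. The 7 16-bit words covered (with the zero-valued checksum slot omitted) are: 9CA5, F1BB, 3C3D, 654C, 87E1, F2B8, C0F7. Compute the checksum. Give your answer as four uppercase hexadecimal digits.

9482

One's-complement addition (fold any carry out of bit 15 back into bit 0):
  0x9CA5 + 0xF1BB = 0x18E60 → wrap carry → 0x8E61
  0x8E61 + 0x3C3D = 0x0CA9E
  0xCA9E + 0x654C = 0x12FEA → wrap carry → 0x2FEB
  0x2FEB + 0x87E1 = 0x0B7CC
  0xB7CC + 0xF2B8 = 0x1AA84 → wrap carry → 0xAA85
  0xAA85 + 0xC0F7 = 0x16B7C → wrap carry → 0x6B7D
One's-complement sum = 0x6B7D.
Checksum = ~0x6B7D & 0xFFFF = 0x9482.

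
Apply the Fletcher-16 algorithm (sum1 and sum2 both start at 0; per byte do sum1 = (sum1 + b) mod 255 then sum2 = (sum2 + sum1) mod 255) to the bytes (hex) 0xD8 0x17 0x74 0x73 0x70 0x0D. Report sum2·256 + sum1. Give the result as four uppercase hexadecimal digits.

A255

Running sums (mod 255):
  after byte 0 (0xD8): sum1=216, sum2=216
  after byte 1 (0x17): sum1=239, sum2=200
  after byte 2 (0x74): sum1=100, sum2=45
  after byte 3 (0x73): sum1=215, sum2=5
  after byte 4 (0x70): sum1=72, sum2=77
  after byte 5 (0x0D): sum1=85, sum2=162
Checksum = sum2·256 + sum1 = 162·256 + 85 = 41557 = 0xA255.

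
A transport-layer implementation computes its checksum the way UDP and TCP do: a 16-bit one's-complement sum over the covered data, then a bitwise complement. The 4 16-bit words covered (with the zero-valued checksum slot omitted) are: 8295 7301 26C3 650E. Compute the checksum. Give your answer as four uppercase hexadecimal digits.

7E97

One's-complement addition (fold any carry out of bit 15 back into bit 0):
  0x8295 + 0x7301 = 0x0F596
  0xF596 + 0x26C3 = 0x11C59 → wrap carry → 0x1C5A
  0x1C5A + 0x650E = 0x08168
One's-complement sum = 0x8168.
Checksum = ~0x8168 & 0xFFFF = 0x7E97.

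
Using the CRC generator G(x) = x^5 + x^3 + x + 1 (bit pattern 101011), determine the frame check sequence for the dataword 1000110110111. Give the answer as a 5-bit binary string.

Append 5 zeros: 100011011011100000. Divide by 101011 (XOR where the leading bit is 1):
  pos 0: 100011 XOR 101011 = 001000
  pos 2: 100001 XOR 101011 = 001010
  pos 4: 101010 XOR 101011 = 000001
  pos 9: 111100 XOR 101011 = 010111
  pos 10: 101110 XOR 101011 = 000101
Remainder (last 5 bits) = 10100. This is the CRC / FCS.

10100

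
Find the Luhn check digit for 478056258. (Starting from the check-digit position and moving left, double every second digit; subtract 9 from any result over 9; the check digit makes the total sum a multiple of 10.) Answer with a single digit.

5

Partial digits right→left: 8 5 2 6 5 0 8 7 4
Double every second digit counting from the check-digit position (so the 1st, 3rd, 5th, ... of the partial from the right).
  doubled (with −9 where >9): 7 4 1 7 8 → sum 27
  kept as-is: 5 6 0 7 → sum 18
Total = 27 + 18 = 45.
Check digit = (10 − (45 mod 10)) mod 10 = 5.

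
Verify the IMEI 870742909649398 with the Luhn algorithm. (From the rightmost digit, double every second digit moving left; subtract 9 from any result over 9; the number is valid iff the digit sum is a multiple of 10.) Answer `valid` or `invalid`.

From the right, keep odd positions and double even positions (subtract 9 from any doubled value over 9):
  doubled (positions 2,4,...): 9 9 3 0 4 5 5 → sum 35
  kept (positions 1,3,...): 8 3 4 9 9 4 0 8 → sum 45
Total = 80.
80 mod 10 = 0, so the number is valid.

valid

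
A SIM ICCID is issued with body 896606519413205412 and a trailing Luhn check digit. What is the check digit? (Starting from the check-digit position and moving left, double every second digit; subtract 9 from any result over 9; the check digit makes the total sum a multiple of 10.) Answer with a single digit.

Partial digits right→left: 2 1 4 5 0 2 3 1 4 9 1 5 6 0 6 6 9 8
Double every second digit counting from the check-digit position (so the 1st, 3rd, 5th, ... of the partial from the right).
  doubled (with −9 where >9): 4 8 0 6 8 2 3 3 9 → sum 43
  kept as-is: 1 5 2 1 9 5 0 6 8 → sum 37
Total = 43 + 37 = 80.
Check digit = (10 − (80 mod 10)) mod 10 = 0.

0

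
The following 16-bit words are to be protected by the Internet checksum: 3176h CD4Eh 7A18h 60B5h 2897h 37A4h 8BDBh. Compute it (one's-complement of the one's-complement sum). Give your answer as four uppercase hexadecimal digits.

3A56

One's-complement addition (fold any carry out of bit 15 back into bit 0):
  0x3176 + 0xCD4E = 0x0FEC4
  0xFEC4 + 0x7A18 = 0x178DC → wrap carry → 0x78DD
  0x78DD + 0x60B5 = 0x0D992
  0xD992 + 0x2897 = 0x10229 → wrap carry → 0x022A
  0x022A + 0x37A4 = 0x039CE
  0x39CE + 0x8BDB = 0x0C5A9
One's-complement sum = 0xC5A9.
Checksum = ~0xC5A9 & 0xFFFF = 0x3A56.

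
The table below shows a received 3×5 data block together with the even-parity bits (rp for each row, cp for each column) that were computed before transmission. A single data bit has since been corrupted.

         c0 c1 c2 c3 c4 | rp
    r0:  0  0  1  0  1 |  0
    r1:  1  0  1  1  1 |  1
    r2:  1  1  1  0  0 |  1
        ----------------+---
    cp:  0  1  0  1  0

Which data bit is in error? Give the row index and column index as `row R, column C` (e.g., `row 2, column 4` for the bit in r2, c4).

row 1, column 2

Recompute each row's even parity and compare to rp:
  r0: data parity 0, sent rp 0 → ok
  r1: data parity 0, sent rp 1 → mismatch
  r2: data parity 1, sent rp 1 → ok
Recompute each column's even parity and compare to cp:
  c0: data parity 0, sent cp 0 → ok
  c1: data parity 1, sent cp 1 → ok
  c2: data parity 1, sent cp 0 → mismatch
  c3: data parity 1, sent cp 1 → ok
  c4: data parity 0, sent cp 0 → ok
Exactly one row (r1) and one column (c2) fail → the flipped bit is at their intersection.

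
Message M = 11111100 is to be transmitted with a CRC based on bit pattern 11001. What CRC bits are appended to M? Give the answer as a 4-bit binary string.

0100

Append 4 zeros: 111111000000. Divide by 11001 (XOR where the leading bit is 1):
  pos 0: 11111 XOR 11001 = 00110
  pos 2: 11010 XOR 11001 = 00011
  pos 5: 11000 XOR 11001 = 00001
Remainder (last 4 bits) = 0100. This is the CRC / FCS.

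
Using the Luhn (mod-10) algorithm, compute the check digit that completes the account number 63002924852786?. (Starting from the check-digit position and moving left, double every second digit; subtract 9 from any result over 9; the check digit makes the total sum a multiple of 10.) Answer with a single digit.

0

Partial digits right→left: 6 8 7 2 5 8 4 2 9 2 0 0 3 6
Double every second digit counting from the check-digit position (so the 1st, 3rd, 5th, ... of the partial from the right).
  doubled (with −9 where >9): 3 5 1 8 9 0 6 → sum 32
  kept as-is: 8 2 8 2 2 0 6 → sum 28
Total = 32 + 28 = 60.
Check digit = (10 − (60 mod 10)) mod 10 = 0.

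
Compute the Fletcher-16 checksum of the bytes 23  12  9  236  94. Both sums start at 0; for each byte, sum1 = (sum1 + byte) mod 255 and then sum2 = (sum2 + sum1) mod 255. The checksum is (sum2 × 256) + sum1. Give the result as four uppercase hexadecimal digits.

F677

Running sums (mod 255):
  after byte 0 (23): sum1=23, sum2=23
  after byte 1 (12): sum1=35, sum2=58
  after byte 2 (9): sum1=44, sum2=102
  after byte 3 (236): sum1=25, sum2=127
  after byte 4 (94): sum1=119, sum2=246
Checksum = sum2·256 + sum1 = 246·256 + 119 = 63095 = 0xF677.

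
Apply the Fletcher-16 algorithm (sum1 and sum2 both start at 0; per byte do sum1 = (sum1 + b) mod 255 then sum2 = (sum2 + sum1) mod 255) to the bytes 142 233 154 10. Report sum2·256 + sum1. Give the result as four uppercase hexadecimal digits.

Running sums (mod 255):
  after byte 0 (142): sum1=142, sum2=142
  after byte 1 (233): sum1=120, sum2=7
  after byte 2 (154): sum1=19, sum2=26
  after byte 3 (10): sum1=29, sum2=55
Checksum = sum2·256 + sum1 = 55·256 + 29 = 14109 = 0x371D.

371D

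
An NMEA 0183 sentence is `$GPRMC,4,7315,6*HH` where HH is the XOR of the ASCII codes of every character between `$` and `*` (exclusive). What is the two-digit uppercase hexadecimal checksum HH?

65

XOR the ASCII codes of the payload characters:
  'G' = 0x47 → acc = 0x47
  'P' = 0x50 → acc = 0x17
  'R' = 0x52 → acc = 0x45
  'M' = 0x4D → acc = 0x08
  'C' = 0x43 → acc = 0x4B
  ',' = 0x2C → acc = 0x67
  '4' = 0x34 → acc = 0x53
  ',' = 0x2C → acc = 0x7F
  '7' = 0x37 → acc = 0x48
  '3' = 0x33 → acc = 0x7B
  '1' = 0x31 → acc = 0x4A
  '5' = 0x35 → acc = 0x7F
  ',' = 0x2C → acc = 0x53
  '6' = 0x36 → acc = 0x65
Checksum = 0x65.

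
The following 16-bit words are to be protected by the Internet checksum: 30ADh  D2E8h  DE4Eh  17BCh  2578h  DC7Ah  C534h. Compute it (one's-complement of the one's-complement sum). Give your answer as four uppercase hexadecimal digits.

3F37

One's-complement addition (fold any carry out of bit 15 back into bit 0):
  0x30AD + 0xD2E8 = 0x10395 → wrap carry → 0x0396
  0x0396 + 0xDE4E = 0x0E1E4
  0xE1E4 + 0x17BC = 0x0F9A0
  0xF9A0 + 0x2578 = 0x11F18 → wrap carry → 0x1F19
  0x1F19 + 0xDC7A = 0x0FB93
  0xFB93 + 0xC534 = 0x1C0C7 → wrap carry → 0xC0C8
One's-complement sum = 0xC0C8.
Checksum = ~0xC0C8 & 0xFFFF = 0x3F37.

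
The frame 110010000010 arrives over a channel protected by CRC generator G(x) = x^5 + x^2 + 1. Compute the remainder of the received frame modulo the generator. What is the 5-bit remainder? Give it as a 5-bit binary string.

Modulo-2 division of 110010000010 by 100101:
  pos 0: 110010 XOR 100101 = 010111
  pos 1: 101110 XOR 100101 = 001011
  pos 3: 101100 XOR 100101 = 001001
  pos 5: 100101 XOR 100101 = 000000
Remainder = 00000 (zero — the frame passes the CRC check).

00000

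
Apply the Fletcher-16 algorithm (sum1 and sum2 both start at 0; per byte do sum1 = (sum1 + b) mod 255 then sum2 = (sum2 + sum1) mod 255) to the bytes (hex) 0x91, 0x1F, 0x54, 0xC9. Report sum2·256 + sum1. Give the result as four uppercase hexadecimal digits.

Running sums (mod 255):
  after byte 0 (0x91): sum1=145, sum2=145
  after byte 1 (0x1F): sum1=176, sum2=66
  after byte 2 (0x54): sum1=5, sum2=71
  after byte 3 (0xC9): sum1=206, sum2=22
Checksum = sum2·256 + sum1 = 22·256 + 206 = 5838 = 0x16CE.

16CE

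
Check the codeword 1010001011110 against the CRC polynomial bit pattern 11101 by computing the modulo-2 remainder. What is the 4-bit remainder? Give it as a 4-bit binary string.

0010

Modulo-2 division of 1010001011110 by 11101:
  pos 0: 10100 XOR 11101 = 01001
  pos 1: 10010 XOR 11101 = 01111
  pos 2: 11111 XOR 11101 = 00010
  pos 5: 10011 XOR 11101 = 01110
  pos 6: 11101 XOR 11101 = 00000
Remainder = 0010 (nonzero — an error is detected).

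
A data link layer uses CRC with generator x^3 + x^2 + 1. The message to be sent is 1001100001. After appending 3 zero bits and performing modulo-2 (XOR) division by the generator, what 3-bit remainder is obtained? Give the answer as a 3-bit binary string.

000

Append 3 zeros: 1001100001000. Divide by 1101 (XOR where the leading bit is 1):
  pos 0: 1001 XOR 1101 = 0100
  pos 1: 1001 XOR 1101 = 0100
  pos 2: 1000 XOR 1101 = 0101
  pos 3: 1010 XOR 1101 = 0111
  pos 4: 1110 XOR 1101 = 0011
  pos 6: 1101 XOR 1101 = 0000
Remainder (last 3 bits) = 000. This is the CRC / FCS.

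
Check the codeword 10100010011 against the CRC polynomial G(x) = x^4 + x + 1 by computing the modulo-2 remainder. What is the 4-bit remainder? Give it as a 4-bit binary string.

Modulo-2 division of 10100010011 by 10011:
  pos 0: 10100 XOR 10011 = 00111
  pos 2: 11101 XOR 10011 = 01110
  pos 3: 11100 XOR 10011 = 01111
  pos 4: 11110 XOR 10011 = 01101
  pos 5: 11011 XOR 10011 = 01000
  pos 6: 10001 XOR 10011 = 00010
Remainder = 0010 (nonzero — an error is detected).

0010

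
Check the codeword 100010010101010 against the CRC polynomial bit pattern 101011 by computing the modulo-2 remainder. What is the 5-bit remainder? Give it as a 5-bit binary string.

00000

Modulo-2 division of 100010010101010 by 101011:
  pos 0: 100010 XOR 101011 = 001001
  pos 2: 100101 XOR 101011 = 001110
  pos 4: 111001 XOR 101011 = 010010
  pos 5: 100100 XOR 101011 = 001111
  pos 7: 111110 XOR 101011 = 010101
  pos 8: 101011 XOR 101011 = 000000
Remainder = 00000 (zero — the frame passes the CRC check).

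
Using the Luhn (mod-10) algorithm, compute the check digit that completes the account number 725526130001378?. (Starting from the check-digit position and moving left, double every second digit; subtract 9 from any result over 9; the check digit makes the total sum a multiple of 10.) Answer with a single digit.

Partial digits right→left: 8 7 3 1 0 0 0 3 1 6 2 5 5 2 7
Double every second digit counting from the check-digit position (so the 1st, 3rd, 5th, ... of the partial from the right).
  doubled (with −9 where >9): 7 6 0 0 2 4 1 5 → sum 25
  kept as-is: 7 1 0 3 6 5 2 → sum 24
Total = 25 + 24 = 49.
Check digit = (10 − (49 mod 10)) mod 10 = 1.

1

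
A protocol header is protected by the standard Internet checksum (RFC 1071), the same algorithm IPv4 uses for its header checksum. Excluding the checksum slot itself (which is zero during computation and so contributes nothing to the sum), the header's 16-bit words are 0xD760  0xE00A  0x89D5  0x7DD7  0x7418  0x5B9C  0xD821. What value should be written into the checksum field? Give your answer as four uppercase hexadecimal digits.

One's-complement addition (fold any carry out of bit 15 back into bit 0):
  0xD760 + 0xE00A = 0x1B76A → wrap carry → 0xB76B
  0xB76B + 0x89D5 = 0x14140 → wrap carry → 0x4141
  0x4141 + 0x7DD7 = 0x0BF18
  0xBF18 + 0x7418 = 0x13330 → wrap carry → 0x3331
  0x3331 + 0x5B9C = 0x08ECD
  0x8ECD + 0xD821 = 0x166EE → wrap carry → 0x66EF
One's-complement sum = 0x66EF.
Checksum = ~0x66EF & 0xFFFF = 0x9910.

9910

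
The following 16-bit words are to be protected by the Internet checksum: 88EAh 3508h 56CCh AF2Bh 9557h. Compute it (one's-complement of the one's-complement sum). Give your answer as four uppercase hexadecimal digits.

A6BD

One's-complement addition (fold any carry out of bit 15 back into bit 0):
  0x88EA + 0x3508 = 0x0BDF2
  0xBDF2 + 0x56CC = 0x114BE → wrap carry → 0x14BF
  0x14BF + 0xAF2B = 0x0C3EA
  0xC3EA + 0x9557 = 0x15941 → wrap carry → 0x5942
One's-complement sum = 0x5942.
Checksum = ~0x5942 & 0xFFFF = 0xA6BD.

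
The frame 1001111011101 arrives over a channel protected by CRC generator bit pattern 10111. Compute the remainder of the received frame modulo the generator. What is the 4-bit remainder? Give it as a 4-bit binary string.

Modulo-2 division of 1001111011101 by 10111:
  pos 0: 10011 XOR 10111 = 00100
  pos 2: 10011 XOR 10111 = 00100
  pos 4: 10001 XOR 10111 = 00110
  pos 6: 11011 XOR 10111 = 01100
  pos 7: 11000 XOR 10111 = 01111
  pos 8: 11111 XOR 10111 = 01000
Remainder = 1000 (nonzero — an error is detected).

1000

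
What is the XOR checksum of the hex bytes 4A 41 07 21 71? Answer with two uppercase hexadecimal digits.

5C

XOR the bytes together:
  start with 0x4A
  0x4A ⊕ 0x41 = 0x0B
  0x0B ⊕ 0x07 = 0x0C
  0x0C ⊕ 0x21 = 0x2D
  0x2D ⊕ 0x71 = 0x5C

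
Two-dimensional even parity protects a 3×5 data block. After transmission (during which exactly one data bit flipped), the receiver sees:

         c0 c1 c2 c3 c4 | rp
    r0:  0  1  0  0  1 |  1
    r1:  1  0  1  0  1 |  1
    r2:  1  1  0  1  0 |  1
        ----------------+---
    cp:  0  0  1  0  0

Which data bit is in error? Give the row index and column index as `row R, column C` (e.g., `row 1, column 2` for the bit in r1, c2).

row 0, column 3

Recompute each row's even parity and compare to rp:
  r0: data parity 0, sent rp 1 → mismatch
  r1: data parity 1, sent rp 1 → ok
  r2: data parity 1, sent rp 1 → ok
Recompute each column's even parity and compare to cp:
  c0: data parity 0, sent cp 0 → ok
  c1: data parity 0, sent cp 0 → ok
  c2: data parity 1, sent cp 1 → ok
  c3: data parity 1, sent cp 0 → mismatch
  c4: data parity 0, sent cp 0 → ok
Exactly one row (r0) and one column (c3) fail → the flipped bit is at their intersection.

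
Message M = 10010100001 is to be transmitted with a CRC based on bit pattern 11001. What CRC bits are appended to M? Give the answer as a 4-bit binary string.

1101

Append 4 zeros: 100101000010000. Divide by 11001 (XOR where the leading bit is 1):
  pos 0: 10010 XOR 11001 = 01011
  pos 1: 10111 XOR 11001 = 01110
  pos 2: 11100 XOR 11001 = 00101
  pos 4: 10100 XOR 11001 = 01101
  pos 5: 11010 XOR 11001 = 00011
  pos 8: 11100 XOR 11001 = 00101
  pos 10: 10100 XOR 11001 = 01101
Remainder (last 4 bits) = 1101. This is the CRC / FCS.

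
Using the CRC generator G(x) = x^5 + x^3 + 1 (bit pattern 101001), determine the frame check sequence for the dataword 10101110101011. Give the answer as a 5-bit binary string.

Append 5 zeros: 1010111010101100000. Divide by 101001 (XOR where the leading bit is 1):
  pos 0: 101011 XOR 101001 = 000010
  pos 4: 101010 XOR 101001 = 000011
  pos 8: 111011 XOR 101001 = 010010
  pos 9: 100100 XOR 101001 = 001101
  pos 11: 110100 XOR 101001 = 011101
  pos 12: 111010 XOR 101001 = 010011
  pos 13: 100110 XOR 101001 = 001111
Remainder (last 5 bits) = 01111. This is the CRC / FCS.

01111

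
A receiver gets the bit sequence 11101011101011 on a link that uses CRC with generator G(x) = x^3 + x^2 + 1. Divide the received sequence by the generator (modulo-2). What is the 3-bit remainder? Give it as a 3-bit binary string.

100

Modulo-2 division of 11101011101011 by 1101:
  pos 0: 1110 XOR 1101 = 0011
  pos 2: 1110 XOR 1101 = 0011
  pos 4: 1111 XOR 1101 = 0010
  pos 6: 1010 XOR 1101 = 0111
  pos 7: 1111 XOR 1101 = 0010
  pos 9: 1001 XOR 1101 = 0100
  pos 10: 1001 XOR 1101 = 0100
Remainder = 100 (nonzero — an error is detected).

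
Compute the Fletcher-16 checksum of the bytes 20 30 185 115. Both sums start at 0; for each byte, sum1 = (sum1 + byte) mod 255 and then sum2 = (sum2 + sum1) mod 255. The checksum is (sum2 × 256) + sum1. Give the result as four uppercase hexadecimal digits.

915F

Running sums (mod 255):
  after byte 0 (20): sum1=20, sum2=20
  after byte 1 (30): sum1=50, sum2=70
  after byte 2 (185): sum1=235, sum2=50
  after byte 3 (115): sum1=95, sum2=145
Checksum = sum2·256 + sum1 = 145·256 + 95 = 37215 = 0x915F.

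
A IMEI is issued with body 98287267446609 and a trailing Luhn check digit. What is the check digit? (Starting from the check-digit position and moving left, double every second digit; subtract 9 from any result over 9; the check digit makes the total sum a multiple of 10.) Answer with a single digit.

Partial digits right→left: 9 0 6 6 4 4 7 6 2 7 8 2 8 9
Double every second digit counting from the check-digit position (so the 1st, 3rd, 5th, ... of the partial from the right).
  doubled (with −9 where >9): 9 3 8 5 4 7 7 → sum 43
  kept as-is: 0 6 4 6 7 2 9 → sum 34
Total = 43 + 34 = 77.
Check digit = (10 − (77 mod 10)) mod 10 = 3.

3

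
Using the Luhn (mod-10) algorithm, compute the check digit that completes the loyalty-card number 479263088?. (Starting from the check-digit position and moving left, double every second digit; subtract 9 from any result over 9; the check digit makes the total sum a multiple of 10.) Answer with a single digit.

3

Partial digits right→left: 8 8 0 3 6 2 9 7 4
Double every second digit counting from the check-digit position (so the 1st, 3rd, 5th, ... of the partial from the right).
  doubled (with −9 where >9): 7 0 3 9 8 → sum 27
  kept as-is: 8 3 2 7 → sum 20
Total = 27 + 20 = 47.
Check digit = (10 − (47 mod 10)) mod 10 = 3.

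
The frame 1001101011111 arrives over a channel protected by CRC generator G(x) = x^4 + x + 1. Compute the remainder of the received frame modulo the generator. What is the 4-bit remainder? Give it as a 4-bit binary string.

Modulo-2 division of 1001101011111 by 10011:
  pos 0: 10011 XOR 10011 = 00000
  pos 6: 10111 XOR 10011 = 00100
  pos 8: 10011 XOR 10011 = 00000
Remainder = 0000 (zero — the frame passes the CRC check).

0000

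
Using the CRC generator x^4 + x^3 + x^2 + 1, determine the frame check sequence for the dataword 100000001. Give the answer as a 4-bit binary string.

1010

Append 4 zeros: 1000000010000. Divide by 11101 (XOR where the leading bit is 1):
  pos 0: 10000 XOR 11101 = 01101
  pos 1: 11010 XOR 11101 = 00111
  pos 3: 11100 XOR 11101 = 00001
  pos 7: 11000 XOR 11101 = 00101
Remainder (last 4 bits) = 1010. This is the CRC / FCS.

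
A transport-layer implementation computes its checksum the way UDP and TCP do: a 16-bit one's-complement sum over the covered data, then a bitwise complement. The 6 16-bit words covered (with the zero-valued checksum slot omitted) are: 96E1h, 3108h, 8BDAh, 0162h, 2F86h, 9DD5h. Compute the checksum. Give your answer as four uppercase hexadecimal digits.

One's-complement addition (fold any carry out of bit 15 back into bit 0):
  0x96E1 + 0x3108 = 0x0C7E9
  0xC7E9 + 0x8BDA = 0x153C3 → wrap carry → 0x53C4
  0x53C4 + 0x0162 = 0x05526
  0x5526 + 0x2F86 = 0x084AC
  0x84AC + 0x9DD5 = 0x12281 → wrap carry → 0x2282
One's-complement sum = 0x2282.
Checksum = ~0x2282 & 0xFFFF = 0xDD7D.

DD7D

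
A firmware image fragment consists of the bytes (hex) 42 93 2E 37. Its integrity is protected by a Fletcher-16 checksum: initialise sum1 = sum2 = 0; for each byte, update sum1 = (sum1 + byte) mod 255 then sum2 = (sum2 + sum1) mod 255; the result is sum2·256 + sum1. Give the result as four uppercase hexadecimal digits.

573B

Running sums (mod 255):
  after byte 0 (42): sum1=66, sum2=66
  after byte 1 (93): sum1=213, sum2=24
  after byte 2 (2E): sum1=4, sum2=28
  after byte 3 (37): sum1=59, sum2=87
Checksum = sum2·256 + sum1 = 87·256 + 59 = 22331 = 0x573B.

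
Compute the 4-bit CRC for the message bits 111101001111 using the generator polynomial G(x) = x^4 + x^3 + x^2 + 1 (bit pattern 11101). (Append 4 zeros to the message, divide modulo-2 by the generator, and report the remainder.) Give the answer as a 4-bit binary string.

Append 4 zeros: 1111010011110000. Divide by 11101 (XOR where the leading bit is 1):
  pos 0: 11110 XOR 11101 = 00011
  pos 3: 11100 XOR 11101 = 00001
  pos 7: 11111 XOR 11101 = 00010
  pos 10: 10000 XOR 11101 = 01101
  pos 11: 11010 XOR 11101 = 00111
Remainder (last 4 bits) = 0111. This is the CRC / FCS.

0111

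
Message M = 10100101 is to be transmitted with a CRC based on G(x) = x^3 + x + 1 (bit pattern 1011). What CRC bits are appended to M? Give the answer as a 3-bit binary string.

Append 3 zeros: 10100101000. Divide by 1011 (XOR where the leading bit is 1):
  pos 0: 1010 XOR 1011 = 0001
  pos 3: 1010 XOR 1011 = 0001
  pos 6: 1100 XOR 1011 = 0111
  pos 7: 1110 XOR 1011 = 0101
Remainder (last 3 bits) = 101. This is the CRC / FCS.

101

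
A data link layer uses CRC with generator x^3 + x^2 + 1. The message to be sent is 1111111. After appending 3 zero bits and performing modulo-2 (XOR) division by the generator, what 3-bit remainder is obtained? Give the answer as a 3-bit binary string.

000

Append 3 zeros: 1111111000. Divide by 1101 (XOR where the leading bit is 1):
  pos 0: 1111 XOR 1101 = 0010
  pos 2: 1011 XOR 1101 = 0110
  pos 3: 1101 XOR 1101 = 0000
Remainder (last 3 bits) = 000. This is the CRC / FCS.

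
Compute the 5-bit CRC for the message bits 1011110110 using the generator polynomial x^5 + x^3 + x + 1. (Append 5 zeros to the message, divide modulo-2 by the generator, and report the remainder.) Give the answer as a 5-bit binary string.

11100

Append 5 zeros: 101111011000000. Divide by 101011 (XOR where the leading bit is 1):
  pos 0: 101111 XOR 101011 = 000100
  pos 3: 100011 XOR 101011 = 001000
  pos 5: 100000 XOR 101011 = 001011
  pos 7: 101100 XOR 101011 = 000111
Remainder (last 5 bits) = 11100. This is the CRC / FCS.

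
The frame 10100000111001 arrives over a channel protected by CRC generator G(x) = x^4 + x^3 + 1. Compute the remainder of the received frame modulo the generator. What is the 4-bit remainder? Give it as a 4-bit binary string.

Modulo-2 division of 10100000111001 by 11001:
  pos 0: 10100 XOR 11001 = 01101
  pos 1: 11010 XOR 11001 = 00011
  pos 4: 11001 XOR 11001 = 00000
  pos 9: 11001 XOR 11001 = 00000
Remainder = 0000 (zero — the frame passes the CRC check).

0000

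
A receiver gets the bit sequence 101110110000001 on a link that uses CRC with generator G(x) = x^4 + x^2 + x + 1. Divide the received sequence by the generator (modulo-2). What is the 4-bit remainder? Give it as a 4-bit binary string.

Modulo-2 division of 101110110000001 by 10111:
  pos 0: 10111 XOR 10111 = 00000
  pos 6: 11000 XOR 10111 = 01111
  pos 7: 11110 XOR 10111 = 01001
  pos 8: 10010 XOR 10111 = 00101
  pos 10: 10101 XOR 10111 = 00010
Remainder = 0010 (nonzero — an error is detected).

0010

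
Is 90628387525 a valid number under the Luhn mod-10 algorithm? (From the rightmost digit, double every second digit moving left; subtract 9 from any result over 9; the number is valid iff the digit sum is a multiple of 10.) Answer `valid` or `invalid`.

valid

From the right, keep odd positions and double even positions (subtract 9 from any doubled value over 9):
  doubled (positions 2,4,...): 4 5 6 4 0 → sum 19
  kept (positions 1,3,...): 5 5 8 8 6 9 → sum 41
Total = 60.
60 mod 10 = 0, so the number is valid.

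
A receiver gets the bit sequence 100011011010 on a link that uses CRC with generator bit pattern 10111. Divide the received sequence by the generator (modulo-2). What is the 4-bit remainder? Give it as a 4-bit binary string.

Modulo-2 division of 100011011010 by 10111:
  pos 0: 10001 XOR 10111 = 00110
  pos 2: 11010 XOR 10111 = 01101
  pos 3: 11011 XOR 10111 = 01100
  pos 4: 11001 XOR 10111 = 01110
  pos 5: 11100 XOR 10111 = 01011
  pos 6: 10111 XOR 10111 = 00000
Remainder = 0000 (zero — the frame passes the CRC check).

0000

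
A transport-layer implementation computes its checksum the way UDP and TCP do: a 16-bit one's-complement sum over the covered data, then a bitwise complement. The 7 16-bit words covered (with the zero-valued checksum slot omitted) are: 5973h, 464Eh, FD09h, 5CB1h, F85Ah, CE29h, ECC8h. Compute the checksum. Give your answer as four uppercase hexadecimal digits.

One's-complement addition (fold any carry out of bit 15 back into bit 0):
  0x5973 + 0x464E = 0x09FC1
  0x9FC1 + 0xFD09 = 0x19CCA → wrap carry → 0x9CCB
  0x9CCB + 0x5CB1 = 0x0F97C
  0xF97C + 0xF85A = 0x1F1D6 → wrap carry → 0xF1D7
  0xF1D7 + 0xCE29 = 0x1C000 → wrap carry → 0xC001
  0xC001 + 0xECC8 = 0x1ACC9 → wrap carry → 0xACCA
One's-complement sum = 0xACCA.
Checksum = ~0xACCA & 0xFFFF = 0x5335.

5335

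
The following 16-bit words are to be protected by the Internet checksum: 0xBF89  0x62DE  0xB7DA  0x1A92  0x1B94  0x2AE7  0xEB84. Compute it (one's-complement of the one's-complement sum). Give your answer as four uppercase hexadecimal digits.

One's-complement addition (fold any carry out of bit 15 back into bit 0):
  0xBF89 + 0x62DE = 0x12267 → wrap carry → 0x2268
  0x2268 + 0xB7DA = 0x0DA42
  0xDA42 + 0x1A92 = 0x0F4D4
  0xF4D4 + 0x1B94 = 0x11068 → wrap carry → 0x1069
  0x1069 + 0x2AE7 = 0x03B50
  0x3B50 + 0xEB84 = 0x126D4 → wrap carry → 0x26D5
One's-complement sum = 0x26D5.
Checksum = ~0x26D5 & 0xFFFF = 0xD92A.

D92A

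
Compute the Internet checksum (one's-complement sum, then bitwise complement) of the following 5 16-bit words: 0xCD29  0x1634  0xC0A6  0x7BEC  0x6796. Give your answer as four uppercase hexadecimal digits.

One's-complement addition (fold any carry out of bit 15 back into bit 0):
  0xCD29 + 0x1634 = 0x0E35D
  0xE35D + 0xC0A6 = 0x1A403 → wrap carry → 0xA404
  0xA404 + 0x7BEC = 0x11FF0 → wrap carry → 0x1FF1
  0x1FF1 + 0x6796 = 0x08787
One's-complement sum = 0x8787.
Checksum = ~0x8787 & 0xFFFF = 0x7878.

7878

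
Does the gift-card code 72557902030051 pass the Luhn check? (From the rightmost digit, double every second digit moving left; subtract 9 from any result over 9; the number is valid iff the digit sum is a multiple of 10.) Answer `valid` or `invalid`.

invalid

From the right, keep odd positions and double even positions (subtract 9 from any doubled value over 9):
  doubled (positions 2,4,...): 1 0 0 0 5 1 5 → sum 12
  kept (positions 1,3,...): 1 0 3 2 9 5 2 → sum 22
Total = 34.
34 mod 10 = 4, so the number is invalid.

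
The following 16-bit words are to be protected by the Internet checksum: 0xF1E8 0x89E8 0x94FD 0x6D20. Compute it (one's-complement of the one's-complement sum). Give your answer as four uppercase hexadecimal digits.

One's-complement addition (fold any carry out of bit 15 back into bit 0):
  0xF1E8 + 0x89E8 = 0x17BD0 → wrap carry → 0x7BD1
  0x7BD1 + 0x94FD = 0x110CE → wrap carry → 0x10CF
  0x10CF + 0x6D20 = 0x07DEF
One's-complement sum = 0x7DEF.
Checksum = ~0x7DEF & 0xFFFF = 0x8210.

8210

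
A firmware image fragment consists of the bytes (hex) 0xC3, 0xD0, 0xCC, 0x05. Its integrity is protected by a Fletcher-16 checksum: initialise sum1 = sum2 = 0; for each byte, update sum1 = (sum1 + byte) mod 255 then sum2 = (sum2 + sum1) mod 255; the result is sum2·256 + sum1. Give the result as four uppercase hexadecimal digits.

Running sums (mod 255):
  after byte 0 (0xC3): sum1=195, sum2=195
  after byte 1 (0xD0): sum1=148, sum2=88
  after byte 2 (0xCC): sum1=97, sum2=185
  after byte 3 (0x05): sum1=102, sum2=32
Checksum = sum2·256 + sum1 = 32·256 + 102 = 8294 = 0x2066.

2066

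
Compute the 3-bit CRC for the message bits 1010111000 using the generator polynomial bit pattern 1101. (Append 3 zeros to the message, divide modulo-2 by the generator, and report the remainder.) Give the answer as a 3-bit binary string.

Append 3 zeros: 1010111000000. Divide by 1101 (XOR where the leading bit is 1):
  pos 0: 1010 XOR 1101 = 0111
  pos 1: 1111 XOR 1101 = 0010
  pos 3: 1011 XOR 1101 = 0110
  pos 4: 1100 XOR 1101 = 0001
  pos 7: 1000 XOR 1101 = 0101
  pos 8: 1010 XOR 1101 = 0111
  pos 9: 1110 XOR 1101 = 0011
Remainder (last 3 bits) = 011. This is the CRC / FCS.

011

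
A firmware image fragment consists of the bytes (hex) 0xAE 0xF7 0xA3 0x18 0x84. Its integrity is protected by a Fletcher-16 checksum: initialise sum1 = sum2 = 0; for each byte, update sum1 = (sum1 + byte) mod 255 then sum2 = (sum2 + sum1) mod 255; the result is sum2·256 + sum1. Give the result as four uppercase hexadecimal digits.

Running sums (mod 255):
  after byte 0 (0xAE): sum1=174, sum2=174
  after byte 1 (0xF7): sum1=166, sum2=85
  after byte 2 (0xA3): sum1=74, sum2=159
  after byte 3 (0x18): sum1=98, sum2=2
  after byte 4 (0x84): sum1=230, sum2=232
Checksum = sum2·256 + sum1 = 232·256 + 230 = 59622 = 0xE8E6.

E8E6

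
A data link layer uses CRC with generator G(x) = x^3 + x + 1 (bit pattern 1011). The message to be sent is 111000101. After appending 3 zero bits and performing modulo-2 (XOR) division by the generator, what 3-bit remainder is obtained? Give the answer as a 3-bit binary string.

101

Append 3 zeros: 111000101000. Divide by 1011 (XOR where the leading bit is 1):
  pos 0: 1110 XOR 1011 = 0101
  pos 1: 1010 XOR 1011 = 0001
  pos 4: 1010 XOR 1011 = 0001
  pos 7: 1100 XOR 1011 = 0111
  pos 8: 1110 XOR 1011 = 0101
Remainder (last 3 bits) = 101. This is the CRC / FCS.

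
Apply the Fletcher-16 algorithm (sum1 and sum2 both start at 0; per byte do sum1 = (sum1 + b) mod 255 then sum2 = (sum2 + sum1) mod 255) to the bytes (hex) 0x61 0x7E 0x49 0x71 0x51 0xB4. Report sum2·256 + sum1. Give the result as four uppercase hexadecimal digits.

Running sums (mod 255):
  after byte 0 (0x61): sum1=97, sum2=97
  after byte 1 (0x7E): sum1=223, sum2=65
  after byte 2 (0x49): sum1=41, sum2=106
  after byte 3 (0x71): sum1=154, sum2=5
  after byte 4 (0x51): sum1=235, sum2=240
  after byte 5 (0xB4): sum1=160, sum2=145
Checksum = sum2·256 + sum1 = 145·256 + 160 = 37280 = 0x91A0.

91A0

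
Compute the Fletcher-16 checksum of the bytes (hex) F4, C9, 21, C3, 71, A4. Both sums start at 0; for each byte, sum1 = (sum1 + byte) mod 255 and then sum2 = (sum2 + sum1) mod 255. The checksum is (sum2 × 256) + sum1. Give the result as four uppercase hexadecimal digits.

Running sums (mod 255):
  after byte 0 (F4): sum1=244, sum2=244
  after byte 1 (C9): sum1=190, sum2=179
  after byte 2 (21): sum1=223, sum2=147
  after byte 3 (C3): sum1=163, sum2=55
  after byte 4 (71): sum1=21, sum2=76
  after byte 5 (A4): sum1=185, sum2=6
Checksum = sum2·256 + sum1 = 6·256 + 185 = 1721 = 0x06B9.

06B9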